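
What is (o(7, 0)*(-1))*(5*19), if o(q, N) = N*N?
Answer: 0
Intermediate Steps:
o(q, N) = N²
(o(7, 0)*(-1))*(5*19) = (0²*(-1))*(5*19) = (0*(-1))*95 = 0*95 = 0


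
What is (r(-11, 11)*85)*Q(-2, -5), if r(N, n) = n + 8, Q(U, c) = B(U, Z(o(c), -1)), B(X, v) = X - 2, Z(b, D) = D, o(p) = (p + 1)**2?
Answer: -6460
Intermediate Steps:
o(p) = (1 + p)**2
B(X, v) = -2 + X
Q(U, c) = -2 + U
r(N, n) = 8 + n
(r(-11, 11)*85)*Q(-2, -5) = ((8 + 11)*85)*(-2 - 2) = (19*85)*(-4) = 1615*(-4) = -6460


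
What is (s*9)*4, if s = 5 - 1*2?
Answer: 108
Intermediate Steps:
s = 3 (s = 5 - 2 = 3)
(s*9)*4 = (3*9)*4 = 27*4 = 108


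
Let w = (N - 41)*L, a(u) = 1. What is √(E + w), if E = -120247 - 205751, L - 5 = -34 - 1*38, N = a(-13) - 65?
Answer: I*√318963 ≈ 564.77*I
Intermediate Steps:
N = -64 (N = 1 - 65 = -64)
L = -67 (L = 5 + (-34 - 1*38) = 5 + (-34 - 38) = 5 - 72 = -67)
E = -325998
w = 7035 (w = (-64 - 41)*(-67) = -105*(-67) = 7035)
√(E + w) = √(-325998 + 7035) = √(-318963) = I*√318963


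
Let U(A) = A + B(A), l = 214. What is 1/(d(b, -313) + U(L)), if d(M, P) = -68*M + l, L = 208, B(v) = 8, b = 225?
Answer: -1/14870 ≈ -6.7250e-5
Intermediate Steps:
U(A) = 8 + A (U(A) = A + 8 = 8 + A)
d(M, P) = 214 - 68*M (d(M, P) = -68*M + 214 = 214 - 68*M)
1/(d(b, -313) + U(L)) = 1/((214 - 68*225) + (8 + 208)) = 1/((214 - 15300) + 216) = 1/(-15086 + 216) = 1/(-14870) = -1/14870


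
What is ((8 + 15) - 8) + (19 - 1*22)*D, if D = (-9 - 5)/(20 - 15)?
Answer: 117/5 ≈ 23.400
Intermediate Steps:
D = -14/5 ≈ -2.8000
((8 + 15) - 8) + (19 - 1*22)*D = ((8 + 15) - 8) + (19 - 1*22)*(-14/5) = (23 - 8) + (19 - 22)*(-14/5) = 15 - 3*(-14/5) = 15 + 42/5 = 117/5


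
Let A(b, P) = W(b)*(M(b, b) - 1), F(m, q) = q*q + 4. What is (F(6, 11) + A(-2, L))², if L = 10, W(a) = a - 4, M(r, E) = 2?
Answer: 14161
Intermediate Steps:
W(a) = -4 + a
F(m, q) = 4 + q² (F(m, q) = q² + 4 = 4 + q²)
A(b, P) = -4 + b (A(b, P) = (-4 + b)*(2 - 1) = (-4 + b)*1 = -4 + b)
(F(6, 11) + A(-2, L))² = ((4 + 11²) + (-4 - 2))² = ((4 + 121) - 6)² = (125 - 6)² = 119² = 14161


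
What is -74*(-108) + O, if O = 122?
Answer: 8114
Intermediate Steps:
-74*(-108) + O = -74*(-108) + 122 = 7992 + 122 = 8114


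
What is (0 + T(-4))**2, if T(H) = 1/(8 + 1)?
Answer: 1/81 ≈ 0.012346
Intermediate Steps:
T(H) = 1/9
(0 + T(-4))**2 = (0 + 1/9)**2 = (1/9)**2 = 1/81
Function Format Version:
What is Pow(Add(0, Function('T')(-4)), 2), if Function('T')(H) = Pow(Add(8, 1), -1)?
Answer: Rational(1, 81) ≈ 0.012346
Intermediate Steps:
Function('T')(H) = Rational(1, 9) (Function('T')(H) = Pow(9, -1) = Rational(1, 9))
Pow(Add(0, Function('T')(-4)), 2) = Pow(Add(0, Rational(1, 9)), 2) = Pow(Rational(1, 9), 2) = Rational(1, 81)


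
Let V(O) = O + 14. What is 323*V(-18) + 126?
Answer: -1166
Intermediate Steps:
V(O) = 14 + O
323*V(-18) + 126 = 323*(14 - 18) + 126 = 323*(-4) + 126 = -1292 + 126 = -1166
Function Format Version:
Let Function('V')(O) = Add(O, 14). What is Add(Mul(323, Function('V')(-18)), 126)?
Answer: -1166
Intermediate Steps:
Function('V')(O) = Add(14, O)
Add(Mul(323, Function('V')(-18)), 126) = Add(Mul(323, Add(14, -18)), 126) = Add(Mul(323, -4), 126) = Add(-1292, 126) = -1166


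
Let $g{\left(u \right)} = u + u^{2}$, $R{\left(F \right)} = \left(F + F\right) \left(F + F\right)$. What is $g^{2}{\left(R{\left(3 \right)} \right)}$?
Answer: $1774224$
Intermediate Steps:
$R{\left(F \right)} = 4 F^{2}$ ($R{\left(F \right)} = 2 F 2 F = 4 F^{2}$)
$g^{2}{\left(R{\left(3 \right)} \right)} = \left(4 \cdot 3^{2} \left(1 + 4 \cdot 3^{2}\right)\right)^{2} = \left(4 \cdot 9 \left(1 + 4 \cdot 9\right)\right)^{2} = \left(36 \left(1 + 36\right)\right)^{2} = \left(36 \cdot 37\right)^{2} = 1332^{2} = 1774224$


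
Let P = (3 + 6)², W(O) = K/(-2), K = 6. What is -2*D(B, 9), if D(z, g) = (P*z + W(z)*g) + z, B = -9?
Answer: 1530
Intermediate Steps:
W(O) = -3 (W(O) = 6/(-2) = 6*(-½) = -3)
P = 81 (P = 9² = 81)
D(z, g) = -3*g + 82*z (D(z, g) = (81*z - 3*g) + z = (-3*g + 81*z) + z = -3*g + 82*z)
-2*D(B, 9) = -2*(-3*9 + 82*(-9)) = -2*(-27 - 738) = -2*(-765) = 1530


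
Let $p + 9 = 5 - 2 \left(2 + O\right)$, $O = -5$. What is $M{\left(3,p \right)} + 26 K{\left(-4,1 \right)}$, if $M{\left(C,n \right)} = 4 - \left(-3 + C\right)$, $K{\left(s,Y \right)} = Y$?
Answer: $30$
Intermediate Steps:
$p = 2$ ($p = -9 - \left(-5 + 2 \left(2 - 5\right)\right) = -9 + \left(5 - -6\right) = -9 + \left(5 + 6\right) = -9 + 11 = 2$)
$M{\left(C,n \right)} = 7 - C$ ($M{\left(C,n \right)} = 4 - \left(-3 + C\right) = 7 - C$)
$M{\left(3,p \right)} + 26 K{\left(-4,1 \right)} = \left(7 - 3\right) + 26 \cdot 1 = \left(7 - 3\right) + 26 = 4 + 26 = 30$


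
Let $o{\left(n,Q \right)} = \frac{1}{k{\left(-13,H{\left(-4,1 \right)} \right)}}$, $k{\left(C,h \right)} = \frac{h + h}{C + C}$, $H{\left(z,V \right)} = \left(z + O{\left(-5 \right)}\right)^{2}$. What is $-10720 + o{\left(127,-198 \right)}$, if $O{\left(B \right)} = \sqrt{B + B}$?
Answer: $\frac{- 85760 \sqrt{10} - 64333 i}{2 \left(3 i + 4 \sqrt{10}\right)} \approx -10720.0 - 0.4865 i$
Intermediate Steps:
$O{\left(B \right)} = \sqrt{2} \sqrt{B}$ ($O{\left(B \right)} = \sqrt{2 B} = \sqrt{2} \sqrt{B}$)
$H{\left(z,V \right)} = \left(z + i \sqrt{10}\right)^{2}$ ($H{\left(z,V \right)} = \left(z + \sqrt{2} \sqrt{-5}\right)^{2} = \left(z + \sqrt{2} i \sqrt{5}\right)^{2} = \left(z + i \sqrt{10}\right)^{2}$)
$k{\left(C,h \right)} = \frac{h}{C}$ ($k{\left(C,h \right)} = \frac{2 h}{2 C} = 2 h \frac{1}{2 C} = \frac{h}{C}$)
$o{\left(n,Q \right)} = - \frac{13}{\left(-4 + i \sqrt{10}\right)^{2}}$ ($o{\left(n,Q \right)} = \frac{1}{\left(-4 + i \sqrt{10}\right)^{2} \frac{1}{-13}} = \frac{1}{\left(-4 + i \sqrt{10}\right)^{2} \left(- \frac{1}{13}\right)} = \frac{1}{\left(- \frac{1}{13}\right) \left(-4 + i \sqrt{10}\right)^{2}} = - \frac{13}{\left(-4 + i \sqrt{10}\right)^{2}}$)
$-10720 + o{\left(127,-198 \right)} = -10720 - \frac{13}{\left(4 - i \sqrt{10}\right)^{2}}$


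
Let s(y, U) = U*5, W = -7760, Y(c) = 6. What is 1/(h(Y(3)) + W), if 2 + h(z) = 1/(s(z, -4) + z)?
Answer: -14/108669 ≈ -0.00012883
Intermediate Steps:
s(y, U) = 5*U
h(z) = -2 + 1/(-20 + z) (h(z) = -2 + 1/(5*(-4) + z) = -2 + 1/(-20 + z))
1/(h(Y(3)) + W) = 1/((41 - 2*6)/(-20 + 6) - 7760) = 1/((41 - 12)/(-14) - 7760) = 1/(-1/14*29 - 7760) = 1/(-29/14 - 7760) = 1/(-108669/14) = -14/108669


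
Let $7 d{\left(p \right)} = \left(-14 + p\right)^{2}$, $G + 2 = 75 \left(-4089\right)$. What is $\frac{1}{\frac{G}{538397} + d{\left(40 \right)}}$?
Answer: $\frac{3768779}{361809633} \approx 0.010416$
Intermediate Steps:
$G = -306677$ ($G = -2 + 75 \left(-4089\right) = -2 - 306675 = -306677$)
$d{\left(p \right)} = \frac{\left(-14 + p\right)^{2}}{7}$
$\frac{1}{\frac{G}{538397} + d{\left(40 \right)}} = \frac{1}{- \frac{306677}{538397} + \frac{\left(-14 + 40\right)^{2}}{7}} = \frac{1}{\left(-306677\right) \frac{1}{538397} + \frac{26^{2}}{7}} = \frac{1}{- \frac{306677}{538397} + \frac{1}{7} \cdot 676} = \frac{1}{- \frac{306677}{538397} + \frac{676}{7}} = \frac{1}{\frac{361809633}{3768779}} = \frac{3768779}{361809633}$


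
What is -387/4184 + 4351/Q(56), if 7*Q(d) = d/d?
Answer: 127431701/4184 ≈ 30457.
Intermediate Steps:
Q(d) = 1/7 (Q(d) = (d/d)/7 = (1/7)*1 = 1/7)
-387/4184 + 4351/Q(56) = -387/4184 + 4351/(1/7) = -387*1/4184 + 4351*7 = -387/4184 + 30457 = 127431701/4184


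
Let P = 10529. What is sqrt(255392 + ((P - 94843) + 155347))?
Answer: 5*sqrt(13057) ≈ 571.34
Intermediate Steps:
sqrt(255392 + ((P - 94843) + 155347)) = sqrt(255392 + ((10529 - 94843) + 155347)) = sqrt(255392 + (-84314 + 155347)) = sqrt(255392 + 71033) = sqrt(326425) = 5*sqrt(13057)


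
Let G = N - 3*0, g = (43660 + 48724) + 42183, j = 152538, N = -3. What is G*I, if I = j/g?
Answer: -457614/134567 ≈ -3.4006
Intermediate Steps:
g = 134567 (g = 92384 + 42183 = 134567)
I = 152538/134567 ≈ 1.1335
G = -3 (G = -3 - 3*0 = -3 + 0 = -3)
G*I = -3*152538/134567 = -457614/134567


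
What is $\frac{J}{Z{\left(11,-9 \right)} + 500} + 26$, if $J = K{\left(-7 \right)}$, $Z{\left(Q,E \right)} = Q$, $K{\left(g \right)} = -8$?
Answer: $\frac{13278}{511} \approx 25.984$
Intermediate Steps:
$J = -8$
$\frac{J}{Z{\left(11,-9 \right)} + 500} + 26 = - \frac{8}{11 + 500} + 26 = - \frac{8}{511} + 26 = \frac{13278}{511}$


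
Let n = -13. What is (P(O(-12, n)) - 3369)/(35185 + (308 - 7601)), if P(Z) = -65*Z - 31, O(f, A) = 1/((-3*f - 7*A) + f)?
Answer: -78213/641516 ≈ -0.12192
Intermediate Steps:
O(f, A) = 1/(-7*A - 2*f) (O(f, A) = 1/((-7*A - 3*f) + f) = 1/(-7*A - 2*f))
P(Z) = -31 - 65*Z
(P(O(-12, n)) - 3369)/(35185 + (308 - 7601)) = ((-31 - (-65)/(2*(-12) + 7*(-13))) - 3369)/(35185 + (308 - 7601)) = ((-31 - (-65)/(-24 - 91)) - 3369)/(35185 - 7293) = ((-31 - (-65)/(-115)) - 3369)/27892 = ((-31 - (-65)*(-1)/115) - 3369)*(1/27892) = ((-31 - 65*1/115) - 3369)*(1/27892) = ((-31 - 13/23) - 3369)*(1/27892) = (-726/23 - 3369)*(1/27892) = -78213/23*1/27892 = -78213/641516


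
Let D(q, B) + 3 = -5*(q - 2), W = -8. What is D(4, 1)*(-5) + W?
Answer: 57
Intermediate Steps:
D(q, B) = 7 - 5*q (D(q, B) = -3 - 5*(q - 2) = -3 - 5*(-2 + q) = -3 + (10 - 5*q) = 7 - 5*q)
D(4, 1)*(-5) + W = (7 - 5*4)*(-5) - 8 = (7 - 20)*(-5) - 8 = -13*(-5) - 8 = 65 - 8 = 57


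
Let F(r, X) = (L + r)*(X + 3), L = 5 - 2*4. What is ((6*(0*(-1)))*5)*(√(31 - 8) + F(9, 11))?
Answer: 0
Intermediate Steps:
L = -3 (L = 5 - 8 = -3)
F(r, X) = (-3 + r)*(3 + X) (F(r, X) = (-3 + r)*(X + 3) = (-3 + r)*(3 + X))
((6*(0*(-1)))*5)*(√(31 - 8) + F(9, 11)) = ((6*(0*(-1)))*5)*(√(31 - 8) + (-9 - 3*11 + 3*9 + 11*9)) = ((6*0)*5)*(√23 + (-9 - 33 + 27 + 99)) = (0*5)*(√23 + 84) = 0*(84 + √23) = 0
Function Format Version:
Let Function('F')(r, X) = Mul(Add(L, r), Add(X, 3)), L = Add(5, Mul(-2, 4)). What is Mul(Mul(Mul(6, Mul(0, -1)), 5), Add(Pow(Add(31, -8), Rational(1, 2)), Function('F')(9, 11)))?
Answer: 0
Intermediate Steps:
L = -3 (L = Add(5, -8) = -3)
Function('F')(r, X) = Mul(Add(-3, r), Add(3, X)) (Function('F')(r, X) = Mul(Add(-3, r), Add(X, 3)) = Mul(Add(-3, r), Add(3, X)))
Mul(Mul(Mul(6, Mul(0, -1)), 5), Add(Pow(Add(31, -8), Rational(1, 2)), Function('F')(9, 11))) = Mul(Mul(Mul(6, Mul(0, -1)), 5), Add(Pow(Add(31, -8), Rational(1, 2)), Add(-9, Mul(-3, 11), Mul(3, 9), Mul(11, 9)))) = Mul(Mul(Mul(6, 0), 5), Add(Pow(23, Rational(1, 2)), Add(-9, -33, 27, 99))) = Mul(Mul(0, 5), Add(Pow(23, Rational(1, 2)), 84)) = Mul(0, Add(84, Pow(23, Rational(1, 2)))) = 0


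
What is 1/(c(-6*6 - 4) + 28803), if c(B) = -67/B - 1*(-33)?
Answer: 40/1153507 ≈ 3.4677e-5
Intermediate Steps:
c(B) = 33 - 67/B (c(B) = -67/B + 33 = 33 - 67/B)
1/(c(-6*6 - 4) + 28803) = 1/((33 - 67/(-6*6 - 4)) + 28803) = 1/((33 - 67/(-36 - 4)) + 28803) = 1/((33 - 67/(-40)) + 28803) = 1/((33 - 67*(-1/40)) + 28803) = 1/((33 + 67/40) + 28803) = 1/(1387/40 + 28803) = 1/(1153507/40) = 40/1153507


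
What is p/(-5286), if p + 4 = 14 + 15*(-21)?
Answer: 305/5286 ≈ 0.057700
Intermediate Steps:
p = -305 (p = -4 + (14 + 15*(-21)) = -4 + (14 - 315) = -4 - 301 = -305)
p/(-5286) = -305/(-5286) = -305*(-1/5286) = 305/5286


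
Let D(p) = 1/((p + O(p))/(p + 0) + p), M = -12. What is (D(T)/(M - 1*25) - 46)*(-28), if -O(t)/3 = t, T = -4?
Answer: 142954/111 ≈ 1287.9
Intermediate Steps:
O(t) = -3*t
D(p) = 1/(-2 + p) (D(p) = 1/((p - 3*p)/(p + 0) + p) = 1/((-2*p)/p + p) = 1/(-2 + p))
(D(T)/(M - 1*25) - 46)*(-28) = (1/((-2 - 4)*(-12 - 1*25)) - 46)*(-28) = (1/((-6)*(-12 - 25)) - 46)*(-28) = (-⅙/(-37) - 46)*(-28) = (-⅙*(-1/37) - 46)*(-28) = (1/222 - 46)*(-28) = -10211/222*(-28) = 142954/111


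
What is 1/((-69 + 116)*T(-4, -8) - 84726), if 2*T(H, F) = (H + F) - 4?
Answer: -1/85102 ≈ -1.1751e-5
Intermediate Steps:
T(H, F) = -2 + F/2 + H/2 (T(H, F) = ((H + F) - 4)/2 = ((F + H) - 4)/2 = (-4 + F + H)/2 = -2 + F/2 + H/2)
1/((-69 + 116)*T(-4, -8) - 84726) = 1/((-69 + 116)*(-2 + (½)*(-8) + (½)*(-4)) - 84726) = 1/(47*(-2 - 4 - 2) - 84726) = 1/(47*(-8) - 84726) = 1/(-376 - 84726) = 1/(-85102) = -1/85102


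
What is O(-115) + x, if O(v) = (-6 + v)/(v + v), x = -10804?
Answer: -2484799/230 ≈ -10803.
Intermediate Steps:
O(v) = (-6 + v)/(2*v) (O(v) = (-6 + v)/((2*v)) = (-6 + v)*(1/(2*v)) = (-6 + v)/(2*v))
O(-115) + x = (1/2)*(-6 - 115)/(-115) - 10804 = (1/2)*(-1/115)*(-121) - 10804 = 121/230 - 10804 = -2484799/230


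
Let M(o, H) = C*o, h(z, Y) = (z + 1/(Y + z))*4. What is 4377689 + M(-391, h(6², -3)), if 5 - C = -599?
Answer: 4141525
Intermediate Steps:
C = 604 (C = 5 - 1*(-599) = 5 + 599 = 604)
h(z, Y) = 4*z + 4/(Y + z)
M(o, H) = 604*o
4377689 + M(-391, h(6², -3)) = 4377689 + 604*(-391) = 4377689 - 236164 = 4141525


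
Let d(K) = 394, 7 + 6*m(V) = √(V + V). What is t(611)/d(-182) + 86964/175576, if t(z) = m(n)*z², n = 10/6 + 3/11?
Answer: -57327234047/51882708 + 746642*√66/19503 ≈ -793.92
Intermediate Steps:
n = 64/33 (n = 10*(⅙) + 3*(1/11) = 5/3 + 3/11 = 64/33 ≈ 1.9394)
m(V) = -7/6 + √2*√V/6 (m(V) = -7/6 + √(V + V)/6 = -7/6 + √(2*V)/6 = -7/6 + (√2*√V)/6 = -7/6 + √2*√V/6)
t(z) = z²*(-7/6 + 4*√66/99) (t(z) = (-7/6 + √2*√(64/33)/6)*z² = (-7/6 + √2*(8*√33/33)/6)*z² = (-7/6 + 4*√66/99)*z² = z²*(-7/6 + 4*√66/99))
t(611)/d(-182) + 86964/175576 = ((1/198)*611²*(-231 + 8*√66))/394 + 86964/175576 = ((1/198)*373321*(-231 + 8*√66))*(1/394) + 86964*(1/175576) = (-2613247/6 + 1493284*√66/99)*(1/394) + 21741/43894 = (-2613247/2364 + 746642*√66/19503) + 21741/43894 = -57327234047/51882708 + 746642*√66/19503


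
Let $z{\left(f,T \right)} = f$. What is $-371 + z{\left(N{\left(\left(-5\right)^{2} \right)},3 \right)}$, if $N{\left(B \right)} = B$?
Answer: $-346$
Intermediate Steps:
$-371 + z{\left(N{\left(\left(-5\right)^{2} \right)},3 \right)} = -371 + \left(-5\right)^{2} = -371 + 25 = -346$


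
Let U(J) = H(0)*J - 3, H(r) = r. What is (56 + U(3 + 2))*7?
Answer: 371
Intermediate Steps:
U(J) = -3 (U(J) = 0*J - 3 = 0 - 3 = -3)
(56 + U(3 + 2))*7 = (56 - 3)*7 = 53*7 = 371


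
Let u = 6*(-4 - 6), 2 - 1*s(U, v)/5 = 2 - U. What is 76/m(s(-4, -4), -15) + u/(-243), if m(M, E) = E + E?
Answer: -926/405 ≈ -2.2864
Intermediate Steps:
s(U, v) = 5*U (s(U, v) = 10 - 5*(2 - U) = 10 + (-10 + 5*U) = 5*U)
u = -60 (u = 6*(-10) = -60)
m(M, E) = 2*E
76/m(s(-4, -4), -15) + u/(-243) = 76/((2*(-15))) - 60/(-243) = 76/(-30) - 60*(-1/243) = 76*(-1/30) + 20/81 = -38/15 + 20/81 = -926/405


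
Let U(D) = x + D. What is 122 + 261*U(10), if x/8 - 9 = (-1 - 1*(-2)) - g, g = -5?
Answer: 34052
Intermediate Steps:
x = 120 (x = 72 + 8*((-1 - 1*(-2)) - 1*(-5)) = 72 + 8*((-1 + 2) + 5) = 72 + 8*(1 + 5) = 72 + 8*6 = 72 + 48 = 120)
U(D) = 120 + D
122 + 261*U(10) = 122 + 261*(120 + 10) = 122 + 261*130 = 122 + 33930 = 34052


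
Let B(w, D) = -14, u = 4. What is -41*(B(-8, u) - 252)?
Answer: 10906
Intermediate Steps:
-41*(B(-8, u) - 252) = -41*(-14 - 252) = -41*(-266) = 10906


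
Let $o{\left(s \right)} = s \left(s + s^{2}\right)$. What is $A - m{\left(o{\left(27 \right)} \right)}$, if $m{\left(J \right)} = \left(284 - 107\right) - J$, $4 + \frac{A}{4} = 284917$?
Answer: $1159887$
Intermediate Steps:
$A = 1139652$ ($A = -16 + 4 \cdot 284917 = -16 + 1139668 = 1139652$)
$m{\left(J \right)} = 177 - J$ ($m{\left(J \right)} = \left(284 - 107\right) - J = 177 - J$)
$A - m{\left(o{\left(27 \right)} \right)} = 1139652 - \left(177 - 27^{2} \left(1 + 27\right)\right) = 1139652 - \left(177 - 729 \cdot 28\right) = 1139652 - \left(177 - 20412\right) = 1139652 - -20235 = 1139652 + 20235 = 1159887$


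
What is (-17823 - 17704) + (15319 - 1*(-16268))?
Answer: -3940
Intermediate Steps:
(-17823 - 17704) + (15319 - 1*(-16268)) = -35527 + (15319 + 16268) = -35527 + 31587 = -3940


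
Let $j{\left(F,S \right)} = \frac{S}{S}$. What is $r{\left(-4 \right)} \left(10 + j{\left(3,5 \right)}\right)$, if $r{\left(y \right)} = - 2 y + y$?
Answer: $44$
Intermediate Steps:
$j{\left(F,S \right)} = 1$
$r{\left(y \right)} = - y$
$r{\left(-4 \right)} \left(10 + j{\left(3,5 \right)}\right) = \left(-1\right) \left(-4\right) \left(10 + 1\right) = 4 \cdot 11 = 44$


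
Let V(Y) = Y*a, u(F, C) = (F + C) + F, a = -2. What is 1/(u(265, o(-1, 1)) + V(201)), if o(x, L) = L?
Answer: 1/129 ≈ 0.0077519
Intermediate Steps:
u(F, C) = C + 2*F (u(F, C) = (C + F) + F = C + 2*F)
V(Y) = -2*Y (V(Y) = Y*(-2) = -2*Y)
1/(u(265, o(-1, 1)) + V(201)) = 1/((1 + 2*265) - 2*201) = 1/((1 + 530) - 402) = 1/(531 - 402) = 1/129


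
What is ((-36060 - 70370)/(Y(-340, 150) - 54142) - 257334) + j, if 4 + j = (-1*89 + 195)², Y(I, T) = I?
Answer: -6704011367/27241 ≈ -2.4610e+5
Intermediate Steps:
j = 11232 (j = -4 + (-1*89 + 195)² = -4 + (-89 + 195)² = -4 + 106² = -4 + 11236 = 11232)
((-36060 - 70370)/(Y(-340, 150) - 54142) - 257334) + j = ((-36060 - 70370)/(-340 - 54142) - 257334) + 11232 = (-106430/(-54482) - 257334) + 11232 = (-106430*(-1/54482) - 257334) + 11232 = (53215/27241 - 257334) + 11232 = -7009982279/27241 + 11232 = -6704011367/27241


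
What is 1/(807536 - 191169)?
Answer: 1/616367 ≈ 1.6224e-6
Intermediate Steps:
1/(807536 - 191169) = 1/616367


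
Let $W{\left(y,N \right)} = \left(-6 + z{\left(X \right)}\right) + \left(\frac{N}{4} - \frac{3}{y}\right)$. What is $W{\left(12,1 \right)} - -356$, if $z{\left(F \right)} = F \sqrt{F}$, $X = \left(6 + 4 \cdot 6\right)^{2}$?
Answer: $27350$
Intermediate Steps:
$X = 900$ ($X = \left(6 + 24\right)^{2} = 30^{2} = 900$)
$z{\left(F \right)} = F^{\frac{3}{2}}$
$W{\left(y,N \right)} = 26994 - \frac{3}{y} + \frac{N}{4}$ ($W{\left(y,N \right)} = \left(-6 + 900^{\frac{3}{2}}\right) + \left(\frac{N}{4} - \frac{3}{y}\right) = \left(-6 + 27000\right) + \left(N \frac{1}{4} - \frac{3}{y}\right) = 26994 + \left(\frac{N}{4} - \frac{3}{y}\right) = 26994 + \left(- \frac{3}{y} + \frac{N}{4}\right) = 26994 - \frac{3}{y} + \frac{N}{4}$)
$W{\left(12,1 \right)} - -356 = \left(26994 - \frac{3}{12} + \frac{1}{4} \cdot 1\right) - -356 = \left(26994 - \frac{1}{4} + \frac{1}{4}\right) + 356 = 26994 + 356 = 27350$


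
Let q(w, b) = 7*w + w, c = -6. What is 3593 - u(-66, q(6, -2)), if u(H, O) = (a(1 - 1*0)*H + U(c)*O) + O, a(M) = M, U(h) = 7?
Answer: 3275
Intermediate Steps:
q(w, b) = 8*w
u(H, O) = H + 8*O (u(H, O) = ((1 - 1*0)*H + 7*O) + O = ((1 + 0)*H + 7*O) + O = (1*H + 7*O) + O = (H + 7*O) + O = H + 8*O)
3593 - u(-66, q(6, -2)) = 3593 - (-66 + 8*(8*6)) = 3593 - (-66 + 8*48) = 3593 - (-66 + 384) = 3593 - 1*318 = 3593 - 318 = 3275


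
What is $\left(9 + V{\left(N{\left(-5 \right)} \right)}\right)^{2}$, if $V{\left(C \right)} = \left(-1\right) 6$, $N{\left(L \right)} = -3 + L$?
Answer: $9$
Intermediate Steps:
$V{\left(C \right)} = -6$
$\left(9 + V{\left(N{\left(-5 \right)} \right)}\right)^{2} = \left(9 - 6\right)^{2} = 3^{2} = 9$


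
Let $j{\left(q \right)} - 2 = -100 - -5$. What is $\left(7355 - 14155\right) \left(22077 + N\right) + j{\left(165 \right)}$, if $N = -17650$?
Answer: $-30103693$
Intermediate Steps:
$j{\left(q \right)} = -93$ ($j{\left(q \right)} = 2 - 95 = -93$)
$\left(7355 - 14155\right) \left(22077 + N\right) + j{\left(165 \right)} = \left(7355 - 14155\right) \left(22077 - 17650\right) - 93 = \left(-6800\right) 4427 - 93 = -30103600 - 93 = -30103693$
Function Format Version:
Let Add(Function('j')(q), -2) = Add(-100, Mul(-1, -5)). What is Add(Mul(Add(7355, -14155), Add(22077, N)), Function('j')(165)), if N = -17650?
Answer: -30103693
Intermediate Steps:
Function('j')(q) = -93 (Function('j')(q) = Add(2, Add(-100, Mul(-1, -5))) = Add(2, Add(-100, 5)) = Add(2, -95) = -93)
Add(Mul(Add(7355, -14155), Add(22077, N)), Function('j')(165)) = Add(Mul(Add(7355, -14155), Add(22077, -17650)), -93) = Add(Mul(-6800, 4427), -93) = Add(-30103600, -93) = -30103693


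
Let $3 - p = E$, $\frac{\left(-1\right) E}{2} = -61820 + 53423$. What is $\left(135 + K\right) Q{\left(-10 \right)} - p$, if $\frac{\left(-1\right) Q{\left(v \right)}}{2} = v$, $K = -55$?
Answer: $18391$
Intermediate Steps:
$Q{\left(v \right)} = - 2 v$
$E = 16794$ ($E = - 2 \left(-61820 + 53423\right) = \left(-2\right) \left(-8397\right) = 16794$)
$p = -16791$ ($p = 3 - 16794 = -16791$)
$\left(135 + K\right) Q{\left(-10 \right)} - p = \left(135 - 55\right) \left(\left(-2\right) \left(-10\right)\right) - -16791 = 80 \cdot 20 + 16791 = 1600 + 16791 = 18391$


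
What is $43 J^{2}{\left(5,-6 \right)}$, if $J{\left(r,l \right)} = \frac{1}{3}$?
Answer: $\frac{43}{9} \approx 4.7778$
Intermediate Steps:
$J{\left(r,l \right)} = \frac{1}{3}$
$43 J^{2}{\left(5,-6 \right)} = \frac{43}{9}$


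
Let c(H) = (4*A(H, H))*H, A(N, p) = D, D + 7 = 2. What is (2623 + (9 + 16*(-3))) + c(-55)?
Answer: 3684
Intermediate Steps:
D = -5 (D = -7 + 2 = -5)
A(N, p) = -5
c(H) = -20*H (c(H) = (4*(-5))*H = -20*H)
(2623 + (9 + 16*(-3))) + c(-55) = (2623 + (9 + 16*(-3))) - 20*(-55) = (2623 + (9 - 48)) + 1100 = (2623 - 39) + 1100 = 2584 + 1100 = 3684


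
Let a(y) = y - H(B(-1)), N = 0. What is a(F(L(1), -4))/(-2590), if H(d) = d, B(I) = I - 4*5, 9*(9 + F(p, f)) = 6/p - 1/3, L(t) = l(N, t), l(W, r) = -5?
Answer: -1597/349650 ≈ -0.0045674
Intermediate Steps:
L(t) = -5
F(p, f) = -244/27 + 2/(3*p) (F(p, f) = -9 + (6/p - 1/3)/9 = -9 + (6/p - 1*⅓)/9 = -9 + (6/p - ⅓)/9 = -9 + (-⅓ + 6/p)/9 = -9 + (-1/27 + 2/(3*p)) = -244/27 + 2/(3*p))
B(I) = -20 + I (B(I) = I - 20 = -20 + I)
a(y) = 21 + y (a(y) = y - (-20 - 1) = y - 1*(-21) = y + 21 = 21 + y)
a(F(L(1), -4))/(-2590) = (21 + (2/27)*(9 - 122*(-5))/(-5))/(-2590) = (21 + (2/27)*(-⅕)*(9 + 610))*(-1/2590) = (21 + (2/27)*(-⅕)*619)*(-1/2590) = (21 - 1238/135)*(-1/2590) = (1597/135)*(-1/2590) = -1597/349650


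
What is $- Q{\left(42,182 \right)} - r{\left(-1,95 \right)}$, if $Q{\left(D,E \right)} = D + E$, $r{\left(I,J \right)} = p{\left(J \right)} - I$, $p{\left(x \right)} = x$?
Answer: $-320$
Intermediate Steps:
$r{\left(I,J \right)} = J - I$
$- Q{\left(42,182 \right)} - r{\left(-1,95 \right)} = - (42 + 182) - \left(95 - -1\right) = \left(-1\right) 224 - \left(95 + 1\right) = -224 - 96 = -320$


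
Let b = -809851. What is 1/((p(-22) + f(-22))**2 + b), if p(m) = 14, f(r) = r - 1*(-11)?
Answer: -1/809842 ≈ -1.2348e-6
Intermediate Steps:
f(r) = 11 + r (f(r) = r + 11 = 11 + r)
1/((p(-22) + f(-22))**2 + b) = 1/((14 + (11 - 22))**2 - 809851) = 1/((14 - 11)**2 - 809851) = 1/(3**2 - 809851) = 1/(9 - 809851) = 1/(-809842) = -1/809842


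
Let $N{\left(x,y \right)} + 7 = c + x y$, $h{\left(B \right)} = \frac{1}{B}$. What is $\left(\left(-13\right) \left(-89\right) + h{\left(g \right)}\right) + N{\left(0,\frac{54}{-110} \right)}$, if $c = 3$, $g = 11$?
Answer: $\frac{12684}{11} \approx 1153.1$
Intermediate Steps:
$N{\left(x,y \right)} = -4 + x y$ ($N{\left(x,y \right)} = -7 + \left(3 + x y\right) = -4 + x y$)
$\left(\left(-13\right) \left(-89\right) + h{\left(g \right)}\right) + N{\left(0,\frac{54}{-110} \right)} = \left(\left(-13\right) \left(-89\right) + \frac{1}{11}\right) - \left(4 + 0 \frac{54}{-110}\right) = \left(1157 + \frac{1}{11}\right) - \left(4 + 0 \cdot 54 \left(- \frac{1}{110}\right)\right) = \frac{12728}{11} + \left(-4 + 0 \left(- \frac{27}{55}\right)\right) = \frac{12728}{11} + \left(-4 + 0\right) = \frac{12728}{11} - 4 = \frac{12684}{11}$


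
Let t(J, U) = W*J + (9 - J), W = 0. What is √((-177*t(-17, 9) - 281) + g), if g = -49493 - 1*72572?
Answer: 2*I*√31737 ≈ 356.3*I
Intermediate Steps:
t(J, U) = 9 - J (t(J, U) = 0*J + (9 - J) = 0 + (9 - J) = 9 - J)
g = -122065 (g = -49493 - 72572 = -122065)
√((-177*t(-17, 9) - 281) + g) = √((-177*(9 - 1*(-17)) - 281) - 122065) = √((-177*(9 + 17) - 281) - 122065) = √((-177*26 - 281) - 122065) = √((-4602 - 281) - 122065) = √(-4883 - 122065) = √(-126948) = 2*I*√31737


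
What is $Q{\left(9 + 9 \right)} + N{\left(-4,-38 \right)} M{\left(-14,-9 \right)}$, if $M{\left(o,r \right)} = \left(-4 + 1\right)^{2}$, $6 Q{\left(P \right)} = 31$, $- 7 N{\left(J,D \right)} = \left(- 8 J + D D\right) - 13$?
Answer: $- \frac{11255}{6} \approx -1875.8$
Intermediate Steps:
$N{\left(J,D \right)} = \frac{13}{7} - \frac{D^{2}}{7} + \frac{8 J}{7}$ ($N{\left(J,D \right)} = - \frac{\left(- 8 J + D D\right) - 13}{7} = - \frac{\left(- 8 J + D^{2}\right) - 13}{7} = - \frac{\left(D^{2} - 8 J\right) - 13}{7} = - \frac{-13 + D^{2} - 8 J}{7} = \frac{13}{7} - \frac{D^{2}}{7} + \frac{8 J}{7}$)
$Q{\left(P \right)} = \frac{31}{6}$ ($Q{\left(P \right)} = \frac{1}{6} \cdot 31 = \frac{31}{6}$)
$M{\left(o,r \right)} = 9$ ($M{\left(o,r \right)} = \left(-3\right)^{2} = 9$)
$Q{\left(9 + 9 \right)} + N{\left(-4,-38 \right)} M{\left(-14,-9 \right)} = \frac{31}{6} + \left(\frac{13}{7} - \frac{\left(-38\right)^{2}}{7} + \frac{8}{7} \left(-4\right)\right) 9 = \frac{31}{6} + \left(\frac{13}{7} - \frac{1444}{7} - \frac{32}{7}\right) 9 = \frac{31}{6} - 1881 = - \frac{11255}{6}$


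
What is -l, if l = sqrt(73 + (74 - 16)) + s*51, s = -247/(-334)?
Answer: -12597/334 - sqrt(131) ≈ -49.161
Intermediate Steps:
s = 247/334 (s = -247*(-1/334) = 247/334 ≈ 0.73952)
l = 12597/334 + sqrt(131) (l = sqrt(73 + (74 - 16)) + (247/334)*51 = sqrt(73 + 58) + 12597/334 = sqrt(131) + 12597/334 = 12597/334 + sqrt(131) ≈ 49.161)
-l = -(12597/334 + sqrt(131)) = -12597/334 - sqrt(131)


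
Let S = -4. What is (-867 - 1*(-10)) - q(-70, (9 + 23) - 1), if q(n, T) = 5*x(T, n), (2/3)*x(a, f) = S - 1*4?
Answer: -797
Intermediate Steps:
x(a, f) = -12 (x(a, f) = 3*(-4 - 1*4)/2 = 3*(-4 - 4)/2 = (3/2)*(-8) = -12)
q(n, T) = -60 (q(n, T) = 5*(-12) = -60)
(-867 - 1*(-10)) - q(-70, (9 + 23) - 1) = (-867 - 1*(-10)) - 1*(-60) = (-867 + 10) + 60 = -857 + 60 = -797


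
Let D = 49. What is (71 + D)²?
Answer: 14400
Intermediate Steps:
(71 + D)² = (71 + 49)² = 120² = 14400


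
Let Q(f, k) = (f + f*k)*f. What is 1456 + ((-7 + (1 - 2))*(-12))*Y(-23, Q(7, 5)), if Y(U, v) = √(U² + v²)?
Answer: 1456 + 96*√86965 ≈ 29766.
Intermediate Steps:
Q(f, k) = f*(f + f*k)
1456 + ((-7 + (1 - 2))*(-12))*Y(-23, Q(7, 5)) = 1456 + ((-7 + (1 - 2))*(-12))*√((-23)² + (7²*(1 + 5))²) = 1456 + ((-7 - 1)*(-12))*√(529 + (49*6)²) = 1456 + (-8*(-12))*√(529 + 294²) = 1456 + 96*√(529 + 86436) = 1456 + 96*√86965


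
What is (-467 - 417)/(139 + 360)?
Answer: -884/499 ≈ -1.7715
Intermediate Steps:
(-467 - 417)/(139 + 360) = -884/499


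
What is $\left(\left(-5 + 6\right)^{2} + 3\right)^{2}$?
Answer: $16$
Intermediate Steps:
$\left(\left(-5 + 6\right)^{2} + 3\right)^{2} = \left(1^{2} + 3\right)^{2} = \left(1 + 3\right)^{2} = 4^{2} = 16$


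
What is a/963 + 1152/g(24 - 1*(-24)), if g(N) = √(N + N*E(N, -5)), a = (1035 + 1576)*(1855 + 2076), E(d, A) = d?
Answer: 10263841/963 + 96*√3/7 ≈ 10682.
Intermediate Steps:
a = 10263841 (a = 2611*3931 = 10263841)
g(N) = √(N + N²) (g(N) = √(N + N*N) = √(N + N²))
a/963 + 1152/g(24 - 1*(-24)) = 10263841/963 + 1152/(√((24 - 1*(-24))*(1 + (24 - 1*(-24))))) = 10263841*(1/963) + 1152/(√((24 + 24)*(1 + (24 + 24)))) = 10263841/963 + 1152/(√(48*(1 + 48))) = 10263841/963 + 1152/(√(48*49)) = 10263841/963 + 1152/(√2352) = 10263841/963 + 1152/((28*√3)) = 10263841/963 + 1152*(√3/84) = 10263841/963 + 96*√3/7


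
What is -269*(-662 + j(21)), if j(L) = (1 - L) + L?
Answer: 177809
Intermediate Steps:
j(L) = 1
-269*(-662 + j(21)) = -269*(-662 + 1) = -269*(-661) = 177809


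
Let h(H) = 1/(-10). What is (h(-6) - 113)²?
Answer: 1279161/100 ≈ 12792.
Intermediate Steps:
h(H) = -⅒
(h(-6) - 113)² = (-⅒ - 113)² = (-1131/10)² = 1279161/100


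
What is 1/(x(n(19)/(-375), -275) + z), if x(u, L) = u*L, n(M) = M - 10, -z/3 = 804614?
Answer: -5/12069177 ≈ -4.1428e-7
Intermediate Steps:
z = -2413842 (z = -3*804614 = -2413842)
n(M) = -10 + M
x(u, L) = L*u
1/(x(n(19)/(-375), -275) + z) = 1/(-275*(-10 + 19)/(-375) - 2413842) = 1/(-2475*(-1)/375 - 2413842) = 1/(-275*(-3/125) - 2413842) = 1/(33/5 - 2413842) = 1/(-12069177/5) = -5/12069177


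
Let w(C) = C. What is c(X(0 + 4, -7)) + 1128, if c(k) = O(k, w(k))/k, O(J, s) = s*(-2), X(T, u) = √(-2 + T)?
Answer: 1126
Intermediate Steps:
O(J, s) = -2*s
c(k) = -2 (c(k) = (-2*k)/k = -2)
c(X(0 + 4, -7)) + 1128 = -2 + 1128 = 1126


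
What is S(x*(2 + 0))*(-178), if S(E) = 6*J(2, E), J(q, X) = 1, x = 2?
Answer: -1068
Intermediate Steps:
S(E) = 6 (S(E) = 6*1 = 6)
S(x*(2 + 0))*(-178) = 6*(-178) = -1068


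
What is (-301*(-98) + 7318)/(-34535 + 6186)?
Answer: -36816/28349 ≈ -1.2987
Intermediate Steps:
(-301*(-98) + 7318)/(-34535 + 6186) = (29498 + 7318)/(-28349) = 36816*(-1/28349) = -36816/28349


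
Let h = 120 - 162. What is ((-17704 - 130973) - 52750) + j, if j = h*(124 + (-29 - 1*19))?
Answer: -204619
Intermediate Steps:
h = -42
j = -3192 (j = -42*(124 + (-29 - 1*19)) = -42*(124 + (-29 - 19)) = -42*(124 - 48) = -42*76 = -3192)
((-17704 - 130973) - 52750) + j = ((-17704 - 130973) - 52750) - 3192 = (-148677 - 52750) - 3192 = -201427 - 3192 = -204619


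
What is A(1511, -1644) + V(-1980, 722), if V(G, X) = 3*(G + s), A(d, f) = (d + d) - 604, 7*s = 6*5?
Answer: -24564/7 ≈ -3509.1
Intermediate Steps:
s = 30/7 (s = (6*5)/7 = (1/7)*30 = 30/7 ≈ 4.2857)
A(d, f) = -604 + 2*d (A(d, f) = 2*d - 604 = -604 + 2*d)
V(G, X) = 90/7 + 3*G (V(G, X) = 3*(G + 30/7) = 3*(30/7 + G) = 90/7 + 3*G)
A(1511, -1644) + V(-1980, 722) = (-604 + 2*1511) + (90/7 + 3*(-1980)) = (-604 + 3022) + (90/7 - 5940) = 2418 - 41490/7 = -24564/7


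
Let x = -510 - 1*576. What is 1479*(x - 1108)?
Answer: -3244926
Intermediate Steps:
x = -1086 (x = -510 - 576 = -1086)
1479*(x - 1108) = 1479*(-1086 - 1108) = 1479*(-2194) = -3244926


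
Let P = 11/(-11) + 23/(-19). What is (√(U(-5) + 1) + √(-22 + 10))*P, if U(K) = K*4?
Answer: 42*I*(-√19 - 2*√3)/19 ≈ -17.293*I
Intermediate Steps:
P = -42/19 (P = 11*(-1/11) + 23*(-1/19) = -1 - 23/19 = -42/19 ≈ -2.2105)
U(K) = 4*K
(√(U(-5) + 1) + √(-22 + 10))*P = (√(4*(-5) + 1) + √(-22 + 10))*(-42/19) = (√(-20 + 1) + √(-12))*(-42/19) = (√(-19) + 2*I*√3)*(-42/19) = (I*√19 + 2*I*√3)*(-42/19) = -84*I*√3/19 - 42*I*√19/19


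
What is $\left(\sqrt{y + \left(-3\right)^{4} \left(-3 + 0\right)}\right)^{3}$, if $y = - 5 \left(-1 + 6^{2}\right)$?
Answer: $- 418 i \sqrt{418} \approx - 8546.0 i$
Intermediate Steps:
$y = -175$ ($y = - 5 \left(-1 + 36\right) = \left(-5\right) 35 = -175$)
$\left(\sqrt{y + \left(-3\right)^{4} \left(-3 + 0\right)}\right)^{3} = \left(\sqrt{-175 + \left(-3\right)^{4} \left(-3 + 0\right)}\right)^{3} = \left(\sqrt{-175 + 81 \left(-3\right)}\right)^{3} = \left(\sqrt{-175 - 243}\right)^{3} = \left(\sqrt{-418}\right)^{3} = \left(i \sqrt{418}\right)^{3} = - 418 i \sqrt{418}$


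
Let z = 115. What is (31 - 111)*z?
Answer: -9200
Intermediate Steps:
(31 - 111)*z = (31 - 111)*115 = -80*115 = -9200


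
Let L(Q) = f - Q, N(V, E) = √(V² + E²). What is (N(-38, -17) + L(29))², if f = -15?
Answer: (44 - √1733)² ≈ 5.6201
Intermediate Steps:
N(V, E) = √(E² + V²)
L(Q) = -15 - Q
(N(-38, -17) + L(29))² = (√((-17)² + (-38)²) + (-15 - 1*29))² = (√(289 + 1444) + (-15 - 29))² = (√1733 - 44)² = (-44 + √1733)²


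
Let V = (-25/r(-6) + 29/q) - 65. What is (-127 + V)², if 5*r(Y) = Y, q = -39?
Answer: 179801281/6084 ≈ 29553.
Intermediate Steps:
r(Y) = Y/5
V = -3503/78 (V = (-25/((⅕)*(-6)) + 29/(-39)) - 65 = (-25/(-6/5) + 29*(-1/39)) - 65 = (-25*(-⅚) - 29/39) - 65 = (125/6 - 29/39) - 65 = 1567/78 - 65 = -3503/78 ≈ -44.910)
(-127 + V)² = (-127 - 3503/78)² = (-13409/78)² = 179801281/6084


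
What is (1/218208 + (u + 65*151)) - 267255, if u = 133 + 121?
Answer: -56120042687/218208 ≈ -2.5719e+5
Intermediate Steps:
u = 254
(1/218208 + (u + 65*151)) - 267255 = (1/218208 + (254 + 65*151)) - 267255 = (1/218208 + (254 + 9815)) - 267255 = (1/218208 + 10069) - 267255 = 2197136353/218208 - 267255 = -56120042687/218208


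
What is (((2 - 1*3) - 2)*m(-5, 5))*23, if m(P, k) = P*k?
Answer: 1725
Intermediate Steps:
(((2 - 1*3) - 2)*m(-5, 5))*23 = (((2 - 1*3) - 2)*(-5*5))*23 = (((2 - 3) - 2)*(-25))*23 = ((-1 - 2)*(-25))*23 = -3*(-25)*23 = 75*23 = 1725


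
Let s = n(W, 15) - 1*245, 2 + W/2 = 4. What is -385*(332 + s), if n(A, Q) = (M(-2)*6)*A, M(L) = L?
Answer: -15015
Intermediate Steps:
W = 4 (W = -4 + 2*4 = -4 + 8 = 4)
n(A, Q) = -12*A (n(A, Q) = (-2*6)*A = -12*A)
s = -293 (s = -12*4 - 1*245 = -48 - 245 = -293)
-385*(332 + s) = -385*(332 - 293) = -385*39 = -15015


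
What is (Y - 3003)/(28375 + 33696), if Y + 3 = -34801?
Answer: -37807/62071 ≈ -0.60909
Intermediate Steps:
Y = -34804 (Y = -3 - 34801 = -34804)
(Y - 3003)/(28375 + 33696) = (-34804 - 3003)/(28375 + 33696) = -37807/62071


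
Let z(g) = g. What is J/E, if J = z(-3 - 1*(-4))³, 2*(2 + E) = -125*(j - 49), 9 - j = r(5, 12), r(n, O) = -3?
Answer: 2/4621 ≈ 0.00043281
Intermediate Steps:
j = 12 (j = 9 - 1*(-3) = 9 + 3 = 12)
E = 4621/2 (E = -2 + (-125*(12 - 49))/2 = -2 + (-125*(-37))/2 = -2 + (½)*4625 = -2 + 4625/2 = 4621/2 ≈ 2310.5)
J = 1 (J = (-3 - 1*(-4))³ = (-3 + 4)³ = 1³ = 1)
J/E = 1/(4621/2) = 1*(2/4621) = 2/4621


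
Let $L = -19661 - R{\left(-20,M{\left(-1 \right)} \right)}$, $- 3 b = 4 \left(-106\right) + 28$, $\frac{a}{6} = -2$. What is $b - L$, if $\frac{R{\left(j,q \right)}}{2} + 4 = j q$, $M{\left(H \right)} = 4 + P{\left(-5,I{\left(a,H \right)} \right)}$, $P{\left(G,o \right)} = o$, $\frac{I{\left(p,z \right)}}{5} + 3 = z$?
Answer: $20425$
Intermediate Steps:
$a = -12$ ($a = 6 \left(-2\right) = -12$)
$I{\left(p,z \right)} = -15 + 5 z$
$b = 132$ ($b = - \frac{4 \left(-106\right) + 28}{3} = - \frac{-424 + 28}{3} = \left(- \frac{1}{3}\right) \left(-396\right) = 132$)
$M{\left(H \right)} = -11 + 5 H$ ($M{\left(H \right)} = 4 + \left(-15 + 5 H\right) = -11 + 5 H$)
$R{\left(j,q \right)} = -8 + 2 j q$
$L = -20293$ ($L = -19661 - \left(-8 + 2 \left(-20\right) \left(-11 + 5 \left(-1\right)\right)\right) = -19661 - \left(-8 + 2 \left(-20\right) \left(-11 - 5\right)\right) = -19661 - \left(-8 + 2 \left(-20\right) \left(-16\right)\right) = -19661 - \left(-8 + 640\right) = -19661 - 632 = -20293$)
$b - L = 132 - -20293 = 132 + 20293 = 20425$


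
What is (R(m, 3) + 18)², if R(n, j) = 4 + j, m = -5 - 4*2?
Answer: 625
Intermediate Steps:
m = -13 (m = -5 - 8 = -13)
(R(m, 3) + 18)² = ((4 + 3) + 18)² = (7 + 18)² = 25² = 625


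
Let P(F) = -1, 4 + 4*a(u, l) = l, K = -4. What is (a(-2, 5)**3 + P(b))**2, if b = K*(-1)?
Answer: 3969/4096 ≈ 0.96899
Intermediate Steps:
b = 4 (b = -4*(-1) = 4)
a(u, l) = -1 + l/4
(a(-2, 5)**3 + P(b))**2 = ((-1 + (1/4)*5)**3 - 1)**2 = ((-1 + 5/4)**3 - 1)**2 = ((1/4)**3 - 1)**2 = (1/64 - 1)**2 = (-63/64)**2 = 3969/4096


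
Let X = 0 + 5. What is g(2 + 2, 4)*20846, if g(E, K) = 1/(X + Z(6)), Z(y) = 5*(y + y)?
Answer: 20846/65 ≈ 320.71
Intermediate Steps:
Z(y) = 10*y (Z(y) = 5*(2*y) = 10*y)
X = 5
g(E, K) = 1/65 (g(E, K) = 1/(5 + 10*6) = 1/(5 + 60) = 1/65)
g(2 + 2, 4)*20846 = (1/65)*20846 = 20846/65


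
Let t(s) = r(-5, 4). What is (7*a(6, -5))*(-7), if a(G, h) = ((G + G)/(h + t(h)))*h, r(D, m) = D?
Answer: -294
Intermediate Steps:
t(s) = -5
a(G, h) = 2*G*h/(-5 + h) (a(G, h) = ((G + G)/(h - 5))*h = ((2*G)/(-5 + h))*h = (2*G/(-5 + h))*h = 2*G*h/(-5 + h))
(7*a(6, -5))*(-7) = (7*(2*6*(-5)/(-5 - 5)))*(-7) = (7*(2*6*(-5)/(-10)))*(-7) = (7*(2*6*(-5)*(-⅒)))*(-7) = (7*6)*(-7) = 42*(-7) = -294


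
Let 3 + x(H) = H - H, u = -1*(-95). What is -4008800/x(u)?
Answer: 4008800/3 ≈ 1.3363e+6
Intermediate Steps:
u = 95
x(H) = -3 (x(H) = -3 + (H - H) = -3 + 0 = -3)
-4008800/x(u) = -4008800/(-3) = -4008800*(-1/3) = 4008800/3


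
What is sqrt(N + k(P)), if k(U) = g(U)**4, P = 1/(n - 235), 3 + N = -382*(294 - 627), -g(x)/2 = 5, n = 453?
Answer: sqrt(137203) ≈ 370.41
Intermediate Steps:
g(x) = -10 (g(x) = -2*5 = -10)
N = 127203 (N = -3 - 382*(294 - 627) = -3 - 382*(-333) = -3 + 127206 = 127203)
P = 1/218 (P = 1/(453 - 235) = 1/218 ≈ 0.0045872)
k(U) = 10000 (k(U) = (-10)**4 = 10000)
sqrt(N + k(P)) = sqrt(127203 + 10000) = sqrt(137203)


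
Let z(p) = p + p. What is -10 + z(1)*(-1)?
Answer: -12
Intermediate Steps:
z(p) = 2*p
-10 + z(1)*(-1) = -10 + (2*1)*(-1) = -10 + 2*(-1) = -10 - 2 = -12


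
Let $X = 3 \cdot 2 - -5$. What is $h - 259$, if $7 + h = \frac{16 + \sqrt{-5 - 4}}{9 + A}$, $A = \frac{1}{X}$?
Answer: $- \frac{6606}{25} + \frac{33 i}{100} \approx -264.24 + 0.33 i$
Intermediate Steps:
$X = 11$ ($X = 6 + 5 = 11$)
$A = \frac{1}{11} \approx 0.090909$
$h = - \frac{131}{25} + \frac{33 i}{100}$ ($h = -7 + \frac{16 + \sqrt{-5 - 4}}{9 + \frac{1}{11}} = -7 + \frac{16 + \sqrt{-9}}{\frac{100}{11}} = -7 + \left(16 + 3 i\right) \frac{11}{100} = -7 + \left(\frac{44}{25} + \frac{33 i}{100}\right) = - \frac{131}{25} + \frac{33 i}{100} \approx -5.24 + 0.33 i$)
$h - 259 = \left(- \frac{131}{25} + \frac{33 i}{100}\right) - 259 = - \frac{6606}{25} + \frac{33 i}{100}$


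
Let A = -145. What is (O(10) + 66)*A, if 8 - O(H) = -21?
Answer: -13775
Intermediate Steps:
O(H) = 29 (O(H) = 8 - 1*(-21) = 8 + 21 = 29)
(O(10) + 66)*A = (29 + 66)*(-145) = 95*(-145) = -13775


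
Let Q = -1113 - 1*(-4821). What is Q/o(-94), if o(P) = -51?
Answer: -1236/17 ≈ -72.706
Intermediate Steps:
Q = 3708 (Q = -1113 + 4821 = 3708)
Q/o(-94) = 3708/(-51) = 3708*(-1/51) = -1236/17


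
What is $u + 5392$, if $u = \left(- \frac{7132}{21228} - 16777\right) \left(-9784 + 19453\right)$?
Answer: $- \frac{286957750358}{1769} \approx -1.6221 \cdot 10^{8}$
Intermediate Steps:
$u = - \frac{286967288806}{1769}$ ($u = \left(\left(-7132\right) \frac{1}{21228} - 16777\right) 9669 = \left(- \frac{1783}{5307} - 16777\right) 9669 = \left(- \frac{89037322}{5307}\right) 9669 = - \frac{286967288806}{1769} \approx -1.6222 \cdot 10^{8}$)
$u + 5392 = - \frac{286967288806}{1769} + 5392 = - \frac{286957750358}{1769}$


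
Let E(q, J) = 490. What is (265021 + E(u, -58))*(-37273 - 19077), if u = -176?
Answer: -14961544850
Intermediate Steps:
(265021 + E(u, -58))*(-37273 - 19077) = (265021 + 490)*(-37273 - 19077) = 265511*(-56350) = -14961544850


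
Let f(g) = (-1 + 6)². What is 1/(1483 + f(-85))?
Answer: 1/1508 ≈ 0.00066313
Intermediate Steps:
f(g) = 25 (f(g) = 5² = 25)
1/(1483 + f(-85)) = 1/(1483 + 25) = 1/1508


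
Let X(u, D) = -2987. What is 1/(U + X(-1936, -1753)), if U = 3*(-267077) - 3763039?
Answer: -1/4567257 ≈ -2.1895e-7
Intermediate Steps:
U = -4564270 (U = -801231 - 3763039 = -4564270)
1/(U + X(-1936, -1753)) = 1/(-4564270 - 2987) = 1/(-4567257) = -1/4567257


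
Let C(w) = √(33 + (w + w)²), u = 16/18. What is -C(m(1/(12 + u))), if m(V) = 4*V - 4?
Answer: -7*√1501/29 ≈ -9.3517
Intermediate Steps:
u = 8/9 (u = 16*(1/18) = 8/9 ≈ 0.88889)
m(V) = -4 + 4*V
C(w) = √(33 + 4*w²) (C(w) = √(33 + (2*w)²) = √(33 + 4*w²))
-C(m(1/(12 + u))) = -√(33 + 4*(-4 + 4/(12 + 8/9))²) = -√(33 + 4*(-4 + 4/(116/9))²) = -√(33 + 4*(-4 + 4*(9/116))²) = -√(33 + 4*(-4 + 9/29)²) = -√(33 + 4*(-107/29)²) = -√(33 + 4*(11449/841)) = -√(33 + 45796/841) = -√(73549/841) = -7*√1501/29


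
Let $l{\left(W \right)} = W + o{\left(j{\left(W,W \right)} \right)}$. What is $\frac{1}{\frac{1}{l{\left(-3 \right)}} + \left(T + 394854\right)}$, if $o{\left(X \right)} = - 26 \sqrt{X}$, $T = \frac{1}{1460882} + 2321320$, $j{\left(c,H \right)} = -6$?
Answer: $\frac{23563967418822748615998}{64003835622479210629299427441} - \frac{55488581666024 i \sqrt{6}}{64003835622479210629299427441} \approx 3.6816 \cdot 10^{-7} - 2.1236 \cdot 10^{-15} i$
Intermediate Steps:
$T = \frac{3391174604241}{1460882}$ ($T = \frac{1}{1460882} + 2321320 = \frac{3391174604241}{1460882} \approx 2.3213 \cdot 10^{6}$)
$l{\left(W \right)} = W - 26 i \sqrt{6}$ ($l{\left(W \right)} = W - 26 \sqrt{-6} = W - 26 i \sqrt{6}$)
$\frac{1}{\frac{1}{l{\left(-3 \right)}} + \left(T + 394854\right)} = \frac{1}{\frac{1}{-3 - 26 i \sqrt{6}} + \left(\frac{3391174604241}{1460882} + 394854\right)} = \frac{1}{\frac{1}{-3 - 26 i \sqrt{6}} + \frac{3968009705469}{1460882}} = \frac{1}{\frac{3968009705469}{1460882} + \frac{1}{-3 - 26 i \sqrt{6}}}$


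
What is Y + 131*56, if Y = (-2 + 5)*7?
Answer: 7357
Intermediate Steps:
Y = 21 (Y = 3*7 = 21)
Y + 131*56 = 21 + 131*56 = 21 + 7336 = 7357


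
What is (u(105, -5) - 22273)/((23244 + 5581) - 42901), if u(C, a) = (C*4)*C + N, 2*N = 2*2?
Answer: -21829/14076 ≈ -1.5508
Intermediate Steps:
N = 2 (N = (2*2)/2 = (½)*4 = 2)
u(C, a) = 2 + 4*C² (u(C, a) = (C*4)*C + 2 = (4*C)*C + 2 = 4*C² + 2 = 2 + 4*C²)
(u(105, -5) - 22273)/((23244 + 5581) - 42901) = ((2 + 4*105²) - 22273)/((23244 + 5581) - 42901) = ((2 + 4*11025) - 22273)/(28825 - 42901) = ((2 + 44100) - 22273)/(-14076) = (44102 - 22273)*(-1/14076) = 21829*(-1/14076) = -21829/14076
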